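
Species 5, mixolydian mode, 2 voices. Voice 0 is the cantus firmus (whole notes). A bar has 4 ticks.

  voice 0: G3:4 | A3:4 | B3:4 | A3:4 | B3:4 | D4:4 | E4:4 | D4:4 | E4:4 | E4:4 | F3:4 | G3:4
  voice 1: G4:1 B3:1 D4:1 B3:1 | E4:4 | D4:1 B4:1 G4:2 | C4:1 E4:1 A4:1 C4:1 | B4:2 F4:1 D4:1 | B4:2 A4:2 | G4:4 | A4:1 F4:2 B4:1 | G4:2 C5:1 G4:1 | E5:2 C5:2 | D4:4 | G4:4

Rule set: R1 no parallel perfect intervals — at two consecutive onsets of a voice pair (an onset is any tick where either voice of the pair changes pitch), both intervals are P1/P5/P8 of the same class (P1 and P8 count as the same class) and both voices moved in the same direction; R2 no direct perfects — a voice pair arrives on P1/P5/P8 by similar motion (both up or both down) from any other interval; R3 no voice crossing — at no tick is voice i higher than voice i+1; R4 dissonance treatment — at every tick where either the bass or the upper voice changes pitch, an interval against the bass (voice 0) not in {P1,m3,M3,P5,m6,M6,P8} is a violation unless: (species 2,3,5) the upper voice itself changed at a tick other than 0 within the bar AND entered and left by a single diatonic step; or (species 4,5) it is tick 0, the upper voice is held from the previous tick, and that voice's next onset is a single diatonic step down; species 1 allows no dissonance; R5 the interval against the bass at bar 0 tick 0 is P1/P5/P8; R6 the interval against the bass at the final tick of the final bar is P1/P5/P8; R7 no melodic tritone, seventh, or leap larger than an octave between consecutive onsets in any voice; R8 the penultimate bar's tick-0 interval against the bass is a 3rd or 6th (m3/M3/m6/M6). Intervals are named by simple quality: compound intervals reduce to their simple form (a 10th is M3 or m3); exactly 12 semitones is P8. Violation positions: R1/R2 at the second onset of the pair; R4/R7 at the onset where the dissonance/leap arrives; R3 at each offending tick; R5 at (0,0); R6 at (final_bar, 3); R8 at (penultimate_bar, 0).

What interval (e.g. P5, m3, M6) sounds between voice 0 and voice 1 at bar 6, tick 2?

voice 0=E4 voice 1=G4 -> m3

m3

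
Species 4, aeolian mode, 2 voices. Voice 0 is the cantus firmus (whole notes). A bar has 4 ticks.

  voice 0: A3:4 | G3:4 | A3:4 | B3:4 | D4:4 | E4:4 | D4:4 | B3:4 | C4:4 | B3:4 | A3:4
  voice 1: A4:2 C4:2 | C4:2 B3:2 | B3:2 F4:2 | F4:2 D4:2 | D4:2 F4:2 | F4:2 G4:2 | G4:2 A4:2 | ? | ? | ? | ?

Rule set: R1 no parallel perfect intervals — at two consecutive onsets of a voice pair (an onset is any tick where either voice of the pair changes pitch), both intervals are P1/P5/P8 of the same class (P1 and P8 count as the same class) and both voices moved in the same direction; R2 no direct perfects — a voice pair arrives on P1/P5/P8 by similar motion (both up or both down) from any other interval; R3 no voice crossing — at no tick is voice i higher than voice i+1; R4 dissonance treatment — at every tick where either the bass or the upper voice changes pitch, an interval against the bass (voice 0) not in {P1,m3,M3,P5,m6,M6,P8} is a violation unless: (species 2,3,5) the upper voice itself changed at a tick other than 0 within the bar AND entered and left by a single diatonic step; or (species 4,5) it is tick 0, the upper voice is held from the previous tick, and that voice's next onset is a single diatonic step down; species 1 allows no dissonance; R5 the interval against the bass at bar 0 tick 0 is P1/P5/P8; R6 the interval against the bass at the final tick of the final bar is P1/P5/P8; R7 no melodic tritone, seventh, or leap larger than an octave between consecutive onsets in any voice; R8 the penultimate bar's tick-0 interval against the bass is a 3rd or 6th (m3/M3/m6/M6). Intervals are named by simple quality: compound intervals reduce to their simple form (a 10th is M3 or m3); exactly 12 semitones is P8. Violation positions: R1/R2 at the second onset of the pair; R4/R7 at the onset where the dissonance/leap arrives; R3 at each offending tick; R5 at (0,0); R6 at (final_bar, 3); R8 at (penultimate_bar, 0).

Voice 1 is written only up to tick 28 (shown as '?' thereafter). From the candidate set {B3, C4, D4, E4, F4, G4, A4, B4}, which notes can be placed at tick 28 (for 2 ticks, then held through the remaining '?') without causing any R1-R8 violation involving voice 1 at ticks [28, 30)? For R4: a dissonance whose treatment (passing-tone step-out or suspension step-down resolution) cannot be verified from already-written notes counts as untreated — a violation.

{B4, D4, G4}

B3: violates R2,R7
C4: violates R4
D4: legal
E4: violates R4
F4: violates R4
G4: legal
A4: violates R4
B4: legal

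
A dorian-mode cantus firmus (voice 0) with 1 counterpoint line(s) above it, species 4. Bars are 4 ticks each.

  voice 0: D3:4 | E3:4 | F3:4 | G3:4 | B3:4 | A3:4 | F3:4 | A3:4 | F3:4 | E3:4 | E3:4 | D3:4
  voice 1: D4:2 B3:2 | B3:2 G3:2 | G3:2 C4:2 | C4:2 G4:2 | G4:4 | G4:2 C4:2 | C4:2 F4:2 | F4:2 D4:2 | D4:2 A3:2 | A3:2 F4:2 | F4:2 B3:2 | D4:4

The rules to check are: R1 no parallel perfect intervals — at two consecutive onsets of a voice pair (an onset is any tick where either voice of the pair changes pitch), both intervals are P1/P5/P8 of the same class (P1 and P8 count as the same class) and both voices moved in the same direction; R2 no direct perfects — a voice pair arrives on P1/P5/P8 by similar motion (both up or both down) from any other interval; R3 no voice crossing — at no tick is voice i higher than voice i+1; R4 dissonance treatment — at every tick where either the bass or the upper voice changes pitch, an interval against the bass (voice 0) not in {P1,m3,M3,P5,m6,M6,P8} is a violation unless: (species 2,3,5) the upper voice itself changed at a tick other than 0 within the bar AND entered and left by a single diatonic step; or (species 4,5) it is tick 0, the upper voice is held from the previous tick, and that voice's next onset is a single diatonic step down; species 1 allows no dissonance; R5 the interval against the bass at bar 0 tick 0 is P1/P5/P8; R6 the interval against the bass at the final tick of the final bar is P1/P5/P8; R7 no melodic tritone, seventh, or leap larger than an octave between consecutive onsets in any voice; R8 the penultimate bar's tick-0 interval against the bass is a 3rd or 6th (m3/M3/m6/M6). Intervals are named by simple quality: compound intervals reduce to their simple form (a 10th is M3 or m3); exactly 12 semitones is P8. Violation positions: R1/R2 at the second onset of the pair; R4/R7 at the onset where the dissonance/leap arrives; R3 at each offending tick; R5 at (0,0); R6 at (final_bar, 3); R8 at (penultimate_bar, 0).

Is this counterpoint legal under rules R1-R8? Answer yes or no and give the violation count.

No (8 violations)

bar 0: v0=D3 v1=D4 (P8)
bar 1: v0=E3 v1=B3 (P5)
bar 2: v0=F3 v1=G3 (M2)
bar 3: v0=G3 v1=C4 (P4)
bar 4: v0=B3 v1=G4 (m6)
bar 5: v0=A3 v1=G4 (m7)
bar 6: v0=F3 v1=C4 (P5)
bar 7: v0=A3 v1=F4 (m6)
bar 8: v0=F3 v1=D4 (M6)
bar 9: v0=E3 v1=A3 (P4)
bar 10: v0=E3 v1=F4 (m2)
bar 11: v0=D3 v1=D4 (P8)
  R4 @ bar2.0: F3/G3 M2 untreated
  R4 @ bar3.0: G3/C4 P4 untreated
  R4 @ bar5.0: A3/G4 m7 untreated
  R4 @ bar7.2: A3/D4 P4 untreated
  R4 @ bar9.0: E3/A3 P4 untreated
  R4 @ bar9.2: E3/F4 m2 untreated
  R8 @ bar10.0: penult m2 not 3rd/6th
  R7 @ bar10.2: F4->B3 leap 6st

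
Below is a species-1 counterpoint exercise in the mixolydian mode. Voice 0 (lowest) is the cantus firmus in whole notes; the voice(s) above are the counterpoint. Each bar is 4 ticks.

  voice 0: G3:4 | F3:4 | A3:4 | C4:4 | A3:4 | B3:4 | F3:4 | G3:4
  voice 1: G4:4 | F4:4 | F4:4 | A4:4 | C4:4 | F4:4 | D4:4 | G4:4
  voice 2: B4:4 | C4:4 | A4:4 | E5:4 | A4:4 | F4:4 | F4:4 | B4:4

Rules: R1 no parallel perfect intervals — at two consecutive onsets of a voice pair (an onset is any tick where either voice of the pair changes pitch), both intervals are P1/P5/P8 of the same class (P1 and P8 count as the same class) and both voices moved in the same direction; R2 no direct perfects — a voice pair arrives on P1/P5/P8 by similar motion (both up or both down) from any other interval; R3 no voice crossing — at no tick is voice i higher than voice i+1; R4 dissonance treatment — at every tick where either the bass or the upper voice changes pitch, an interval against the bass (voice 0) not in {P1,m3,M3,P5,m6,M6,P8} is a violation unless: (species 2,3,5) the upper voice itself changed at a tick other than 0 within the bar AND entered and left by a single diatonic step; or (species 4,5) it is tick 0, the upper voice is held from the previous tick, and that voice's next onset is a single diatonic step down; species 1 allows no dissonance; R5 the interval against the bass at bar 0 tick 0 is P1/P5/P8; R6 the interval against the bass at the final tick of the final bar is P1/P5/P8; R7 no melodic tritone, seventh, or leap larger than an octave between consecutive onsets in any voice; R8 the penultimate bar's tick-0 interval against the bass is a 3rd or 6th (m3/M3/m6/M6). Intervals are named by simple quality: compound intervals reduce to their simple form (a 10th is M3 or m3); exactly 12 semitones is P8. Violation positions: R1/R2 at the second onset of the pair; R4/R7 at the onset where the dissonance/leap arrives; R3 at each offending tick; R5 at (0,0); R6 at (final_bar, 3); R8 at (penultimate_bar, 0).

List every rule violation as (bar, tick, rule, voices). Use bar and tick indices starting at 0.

bar 0: v0=G3 v1=G4 v2=B4 downbeat M3
bar 1: v0=F3 v1=F4 v2=C4 downbeat P5
bar 2: v0=A3 v1=F4 v2=A4 downbeat P8
bar 3: v0=C4 v1=A4 v2=E5 downbeat M3
bar 4: v0=A3 v1=C4 v2=A4 downbeat P8
bar 5: v0=B3 v1=F4 v2=F4 downbeat TT
bar 6: v0=F3 v1=D4 v2=F4 downbeat P8
bar 7: v0=G3 v1=G4 v2=B4 downbeat M3
  -> R5 @ bar 0 tick 0 v(0, 2): opens on M3
  -> R1 @ bar 1 tick 0 v(0, 1): G3/G4 P8 -> F3/F4 P8 similar
  -> R2 @ bar 1 tick 0 v(0, 2): G3/B4 M3 -> F3/C4 P5 similar
  -> R3 @ bar 1 tick 0 v(1, 2): F4 above C4
  -> R7 @ bar 1 tick 0 v(2,): B4->C4 leap 11st
  -> R3 @ bar 1 tick 1 v(1, 2): F4 above C4
  -> R3 @ bar 1 tick 2 v(1, 2): F4 above C4
  -> R3 @ bar 1 tick 3 v(1, 2): F4 above C4
  -> R2 @ bar 2 tick 0 v(0, 2): F3/C4 P5 -> A3/A4 P8 similar
  -> R2 @ bar 3 tick 0 v(1, 2): F4/A4 M3 -> A4/E5 P5 similar
  -> R2 @ bar 4 tick 0 v(0, 2): C4/E5 M3 -> A3/A4 P8 similar
  -> R4 @ bar 5 tick 0 v(0, 1): B3/F4 TT untreated
  -> R4 @ bar 5 tick 0 v(0, 2): B3/F4 TT untreated
  -> R7 @ bar 6 tick 0 v(0,): B3->F3 leap 6st
  -> R8 @ bar 6 tick 0 v(0, 2): penult P8 not 3rd/6th
  -> R2 @ bar 7 tick 0 v(0, 1): F3/D4 M6 -> G3/G4 P8 similar
  -> R7 @ bar 7 tick 0 v(2,): F4->B4 leap 6st
  -> R6 @ bar 7 tick 3 v(0, 2): closes on M3

(0, 0, R5, (0, 2))
(1, 0, R1, (0, 1))
(1, 0, R2, (0, 2))
(1, 0, R3, (1, 2))
(1, 0, R7, (2,))
(1, 1, R3, (1, 2))
(1, 2, R3, (1, 2))
(1, 3, R3, (1, 2))
(2, 0, R2, (0, 2))
(3, 0, R2, (1, 2))
(4, 0, R2, (0, 2))
(5, 0, R4, (0, 1))
(5, 0, R4, (0, 2))
(6, 0, R7, (0,))
(6, 0, R8, (0, 2))
(7, 0, R2, (0, 1))
(7, 0, R7, (2,))
(7, 3, R6, (0, 2))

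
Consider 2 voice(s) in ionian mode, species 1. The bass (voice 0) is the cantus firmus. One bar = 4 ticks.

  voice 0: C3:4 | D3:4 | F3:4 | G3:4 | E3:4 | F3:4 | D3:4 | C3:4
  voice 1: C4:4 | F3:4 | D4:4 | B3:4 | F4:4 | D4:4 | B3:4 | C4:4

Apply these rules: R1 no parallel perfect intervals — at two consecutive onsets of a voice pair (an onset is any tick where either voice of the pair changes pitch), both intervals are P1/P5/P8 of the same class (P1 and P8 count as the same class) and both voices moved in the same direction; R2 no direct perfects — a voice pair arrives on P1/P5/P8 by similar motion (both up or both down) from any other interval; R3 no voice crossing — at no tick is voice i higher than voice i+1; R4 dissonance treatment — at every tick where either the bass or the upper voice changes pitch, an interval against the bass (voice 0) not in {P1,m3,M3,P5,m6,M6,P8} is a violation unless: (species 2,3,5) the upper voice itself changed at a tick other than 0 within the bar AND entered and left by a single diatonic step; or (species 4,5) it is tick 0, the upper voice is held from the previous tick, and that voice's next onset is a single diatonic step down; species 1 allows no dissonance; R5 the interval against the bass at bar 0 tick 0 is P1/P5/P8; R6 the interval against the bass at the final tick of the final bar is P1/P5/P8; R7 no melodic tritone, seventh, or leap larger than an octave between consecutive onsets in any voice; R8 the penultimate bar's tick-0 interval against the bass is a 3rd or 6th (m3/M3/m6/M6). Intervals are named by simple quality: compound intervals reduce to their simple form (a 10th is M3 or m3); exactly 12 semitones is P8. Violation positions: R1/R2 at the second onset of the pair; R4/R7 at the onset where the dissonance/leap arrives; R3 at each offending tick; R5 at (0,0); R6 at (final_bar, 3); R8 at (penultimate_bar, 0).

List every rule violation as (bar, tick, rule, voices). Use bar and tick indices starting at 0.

(4, 0, R4, (0, 1))
(4, 0, R7, (1,))

bar 0: v0=C3 v1=C4 downbeat P8
bar 1: v0=D3 v1=F3 downbeat m3
bar 2: v0=F3 v1=D4 downbeat M6
bar 3: v0=G3 v1=B3 downbeat M3
bar 4: v0=E3 v1=F4 downbeat m2
bar 5: v0=F3 v1=D4 downbeat M6
bar 6: v0=D3 v1=B3 downbeat M6
bar 7: v0=C3 v1=C4 downbeat P8
  -> R4 @ bar 4 tick 0 v(0, 1): E3/F4 m2 untreated
  -> R7 @ bar 4 tick 0 v(1,): B3->F4 leap 6st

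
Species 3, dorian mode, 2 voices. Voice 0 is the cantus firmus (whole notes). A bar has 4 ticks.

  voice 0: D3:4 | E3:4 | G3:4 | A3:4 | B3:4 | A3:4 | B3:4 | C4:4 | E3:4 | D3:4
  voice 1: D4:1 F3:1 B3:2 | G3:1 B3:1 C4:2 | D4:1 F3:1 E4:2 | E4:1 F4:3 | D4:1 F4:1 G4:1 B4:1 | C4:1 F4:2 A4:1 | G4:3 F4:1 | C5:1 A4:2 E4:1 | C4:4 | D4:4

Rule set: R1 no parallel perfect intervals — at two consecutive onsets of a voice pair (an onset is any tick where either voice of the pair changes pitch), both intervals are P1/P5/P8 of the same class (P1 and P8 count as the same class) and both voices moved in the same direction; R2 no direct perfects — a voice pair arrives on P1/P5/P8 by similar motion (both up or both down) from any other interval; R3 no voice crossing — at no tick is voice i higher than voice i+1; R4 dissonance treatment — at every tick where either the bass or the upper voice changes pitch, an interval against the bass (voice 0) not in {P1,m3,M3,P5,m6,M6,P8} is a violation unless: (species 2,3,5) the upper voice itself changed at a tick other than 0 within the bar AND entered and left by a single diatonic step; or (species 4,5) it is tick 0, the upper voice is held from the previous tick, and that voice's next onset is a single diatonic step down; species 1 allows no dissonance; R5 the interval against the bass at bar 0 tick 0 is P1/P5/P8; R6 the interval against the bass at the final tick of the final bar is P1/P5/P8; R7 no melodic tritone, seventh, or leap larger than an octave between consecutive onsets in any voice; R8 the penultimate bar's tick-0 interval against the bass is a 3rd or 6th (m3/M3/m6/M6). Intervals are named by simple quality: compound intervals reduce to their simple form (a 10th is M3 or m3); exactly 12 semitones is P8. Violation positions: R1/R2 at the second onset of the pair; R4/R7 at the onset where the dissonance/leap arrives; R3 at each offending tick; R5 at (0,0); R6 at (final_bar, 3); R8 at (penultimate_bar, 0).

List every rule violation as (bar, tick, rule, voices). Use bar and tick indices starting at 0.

(0, 2, R7, (1,))
(2, 0, R2, (0, 1))
(2, 1, R3, (0, 1))
(2, 1, R4, (0, 1))
(2, 2, R7, (1,))
(4, 1, R4, (0, 1))
(5, 0, R7, (1,))
(6, 3, R4, (0, 1))
(7, 0, R2, (0, 1))

bar 0: v0=D3 v1=D4 downbeat P8
bar 1: v0=E3 v1=G3 downbeat m3
bar 2: v0=G3 v1=D4 downbeat P5
bar 3: v0=A3 v1=E4 downbeat P5
bar 4: v0=B3 v1=D4 downbeat m3
bar 5: v0=A3 v1=C4 downbeat m3
bar 6: v0=B3 v1=G4 downbeat m6
bar 7: v0=C4 v1=C5 downbeat P8
bar 8: v0=E3 v1=C4 downbeat m6
bar 9: v0=D3 v1=D4 downbeat P8
  -> R7 @ bar 0 tick 2 v(1,): F3->B3 leap 6st
  -> R2 @ bar 2 tick 0 v(0, 1): E3/C4 m6 -> G3/D4 P5 similar
  -> R3 @ bar 2 tick 1 v(0, 1): G3 above F3
  -> R4 @ bar 2 tick 1 v(0, 1): G3/F3 M2 untreated
  -> R7 @ bar 2 tick 2 v(1,): F3->E4 leap 11st
  -> R4 @ bar 4 tick 1 v(0, 1): B3/F4 TT untreated
  -> R7 @ bar 5 tick 0 v(1,): B4->C4 leap 11st
  -> R4 @ bar 6 tick 3 v(0, 1): B3/F4 TT untreated
  -> R2 @ bar 7 tick 0 v(0, 1): B3/F4 TT -> C4/C5 P8 similar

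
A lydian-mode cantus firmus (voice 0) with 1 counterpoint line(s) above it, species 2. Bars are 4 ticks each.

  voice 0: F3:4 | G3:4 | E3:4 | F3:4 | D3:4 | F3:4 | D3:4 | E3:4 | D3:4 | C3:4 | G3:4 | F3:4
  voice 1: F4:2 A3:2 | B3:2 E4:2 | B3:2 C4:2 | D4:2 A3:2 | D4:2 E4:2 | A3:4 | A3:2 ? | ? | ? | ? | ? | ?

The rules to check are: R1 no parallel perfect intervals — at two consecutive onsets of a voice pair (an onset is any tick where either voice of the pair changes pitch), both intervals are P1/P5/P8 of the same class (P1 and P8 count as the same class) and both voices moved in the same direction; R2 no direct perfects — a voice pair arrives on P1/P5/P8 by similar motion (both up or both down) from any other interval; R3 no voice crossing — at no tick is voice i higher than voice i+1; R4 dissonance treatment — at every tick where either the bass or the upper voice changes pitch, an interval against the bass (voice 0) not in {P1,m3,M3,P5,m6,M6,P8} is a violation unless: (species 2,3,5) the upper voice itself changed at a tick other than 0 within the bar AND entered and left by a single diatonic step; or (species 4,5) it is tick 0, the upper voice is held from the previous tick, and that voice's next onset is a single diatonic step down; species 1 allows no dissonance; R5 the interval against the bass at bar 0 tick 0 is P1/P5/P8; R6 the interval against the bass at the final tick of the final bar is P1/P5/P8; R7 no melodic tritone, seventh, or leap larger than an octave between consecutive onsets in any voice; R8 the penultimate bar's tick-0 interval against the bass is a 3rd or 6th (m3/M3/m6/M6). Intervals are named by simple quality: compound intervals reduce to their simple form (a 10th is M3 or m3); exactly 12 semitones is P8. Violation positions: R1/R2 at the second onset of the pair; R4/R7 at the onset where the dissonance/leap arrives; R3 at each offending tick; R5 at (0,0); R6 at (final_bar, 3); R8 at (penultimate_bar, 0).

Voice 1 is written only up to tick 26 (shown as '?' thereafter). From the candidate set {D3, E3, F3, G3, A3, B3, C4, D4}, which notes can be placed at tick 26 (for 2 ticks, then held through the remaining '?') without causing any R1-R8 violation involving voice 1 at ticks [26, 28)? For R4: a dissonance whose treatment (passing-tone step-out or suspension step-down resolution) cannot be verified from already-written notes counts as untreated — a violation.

D3: legal
E3: violates R4
F3: legal
G3: violates R4
A3: legal
B3: legal
C4: violates R4
D4: legal

{A3, B3, D3, D4, F3}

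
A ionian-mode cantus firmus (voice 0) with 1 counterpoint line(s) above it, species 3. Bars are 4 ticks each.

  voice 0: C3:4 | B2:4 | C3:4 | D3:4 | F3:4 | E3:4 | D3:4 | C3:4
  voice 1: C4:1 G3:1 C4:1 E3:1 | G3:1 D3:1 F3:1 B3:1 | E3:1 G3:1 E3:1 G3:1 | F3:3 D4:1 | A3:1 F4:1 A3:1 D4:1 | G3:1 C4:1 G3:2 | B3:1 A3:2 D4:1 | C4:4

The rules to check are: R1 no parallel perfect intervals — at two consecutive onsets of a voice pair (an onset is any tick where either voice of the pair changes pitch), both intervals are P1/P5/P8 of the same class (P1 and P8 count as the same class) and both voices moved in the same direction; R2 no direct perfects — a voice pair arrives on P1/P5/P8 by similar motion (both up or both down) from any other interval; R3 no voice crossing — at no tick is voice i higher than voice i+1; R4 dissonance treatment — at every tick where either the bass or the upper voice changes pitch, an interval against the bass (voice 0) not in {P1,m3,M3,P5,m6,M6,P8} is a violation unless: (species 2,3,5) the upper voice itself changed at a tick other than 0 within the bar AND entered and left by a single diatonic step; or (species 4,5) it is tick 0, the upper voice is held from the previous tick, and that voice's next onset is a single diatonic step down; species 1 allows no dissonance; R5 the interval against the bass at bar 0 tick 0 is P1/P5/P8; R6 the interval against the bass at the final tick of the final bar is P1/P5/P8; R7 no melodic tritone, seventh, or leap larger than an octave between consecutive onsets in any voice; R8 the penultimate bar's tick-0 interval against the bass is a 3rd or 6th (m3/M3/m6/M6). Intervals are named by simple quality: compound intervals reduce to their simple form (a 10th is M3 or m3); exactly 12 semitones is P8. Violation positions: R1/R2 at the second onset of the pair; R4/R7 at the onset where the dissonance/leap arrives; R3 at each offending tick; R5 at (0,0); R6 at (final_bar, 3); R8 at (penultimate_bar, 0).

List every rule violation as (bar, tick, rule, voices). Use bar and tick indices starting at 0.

bar 0: v0=C3 v1=C4 downbeat P8
bar 1: v0=B2 v1=G3 downbeat m6
bar 2: v0=C3 v1=E3 downbeat M3
bar 3: v0=D3 v1=F3 downbeat m3
bar 4: v0=F3 v1=A3 downbeat M3
bar 5: v0=E3 v1=G3 downbeat m3
bar 6: v0=D3 v1=B3 downbeat M6
bar 7: v0=C3 v1=C4 downbeat P8
  -> R4 @ bar 1 tick 2 v(0, 1): B2/F3 TT untreated
  -> R7 @ bar 1 tick 3 v(1,): F3->B3 leap 6st
  -> R1 @ bar 7 tick 0 v(0, 1): D3/D4 P8 -> C3/C4 P8 similar

(1, 2, R4, (0, 1))
(1, 3, R7, (1,))
(7, 0, R1, (0, 1))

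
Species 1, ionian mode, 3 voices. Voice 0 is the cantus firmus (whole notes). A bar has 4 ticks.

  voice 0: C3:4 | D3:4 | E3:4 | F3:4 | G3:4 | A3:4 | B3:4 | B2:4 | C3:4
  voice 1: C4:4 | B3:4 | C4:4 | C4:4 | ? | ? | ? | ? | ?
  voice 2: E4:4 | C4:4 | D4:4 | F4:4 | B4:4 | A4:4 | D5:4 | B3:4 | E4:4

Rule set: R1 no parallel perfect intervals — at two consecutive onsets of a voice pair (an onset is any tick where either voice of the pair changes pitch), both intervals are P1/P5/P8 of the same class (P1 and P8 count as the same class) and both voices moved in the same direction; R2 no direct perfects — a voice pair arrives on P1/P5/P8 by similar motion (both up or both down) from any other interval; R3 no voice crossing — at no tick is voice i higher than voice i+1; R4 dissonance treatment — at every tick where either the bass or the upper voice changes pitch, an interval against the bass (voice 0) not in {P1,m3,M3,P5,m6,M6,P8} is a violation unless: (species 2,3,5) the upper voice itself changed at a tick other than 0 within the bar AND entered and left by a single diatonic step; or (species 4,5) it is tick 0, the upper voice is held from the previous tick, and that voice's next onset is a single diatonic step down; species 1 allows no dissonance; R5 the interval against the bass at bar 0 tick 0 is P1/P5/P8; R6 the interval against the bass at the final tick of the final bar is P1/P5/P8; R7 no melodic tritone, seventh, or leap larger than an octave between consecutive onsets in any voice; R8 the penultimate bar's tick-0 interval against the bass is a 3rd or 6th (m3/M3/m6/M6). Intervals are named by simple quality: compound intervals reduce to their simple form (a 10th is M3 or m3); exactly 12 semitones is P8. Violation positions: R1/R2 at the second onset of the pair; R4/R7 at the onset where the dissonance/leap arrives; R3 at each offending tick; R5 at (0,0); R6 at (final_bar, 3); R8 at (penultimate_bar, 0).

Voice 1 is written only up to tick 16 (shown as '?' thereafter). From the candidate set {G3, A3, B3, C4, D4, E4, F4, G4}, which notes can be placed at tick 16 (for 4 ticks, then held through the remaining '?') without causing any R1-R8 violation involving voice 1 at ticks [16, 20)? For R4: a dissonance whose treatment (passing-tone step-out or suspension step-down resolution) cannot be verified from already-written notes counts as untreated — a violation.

G3: legal
A3: violates R4
B3: legal
C4: violates R4
D4: violates R1
E4: violates R2
F4: violates R4
G4: violates R2

{B3, G3}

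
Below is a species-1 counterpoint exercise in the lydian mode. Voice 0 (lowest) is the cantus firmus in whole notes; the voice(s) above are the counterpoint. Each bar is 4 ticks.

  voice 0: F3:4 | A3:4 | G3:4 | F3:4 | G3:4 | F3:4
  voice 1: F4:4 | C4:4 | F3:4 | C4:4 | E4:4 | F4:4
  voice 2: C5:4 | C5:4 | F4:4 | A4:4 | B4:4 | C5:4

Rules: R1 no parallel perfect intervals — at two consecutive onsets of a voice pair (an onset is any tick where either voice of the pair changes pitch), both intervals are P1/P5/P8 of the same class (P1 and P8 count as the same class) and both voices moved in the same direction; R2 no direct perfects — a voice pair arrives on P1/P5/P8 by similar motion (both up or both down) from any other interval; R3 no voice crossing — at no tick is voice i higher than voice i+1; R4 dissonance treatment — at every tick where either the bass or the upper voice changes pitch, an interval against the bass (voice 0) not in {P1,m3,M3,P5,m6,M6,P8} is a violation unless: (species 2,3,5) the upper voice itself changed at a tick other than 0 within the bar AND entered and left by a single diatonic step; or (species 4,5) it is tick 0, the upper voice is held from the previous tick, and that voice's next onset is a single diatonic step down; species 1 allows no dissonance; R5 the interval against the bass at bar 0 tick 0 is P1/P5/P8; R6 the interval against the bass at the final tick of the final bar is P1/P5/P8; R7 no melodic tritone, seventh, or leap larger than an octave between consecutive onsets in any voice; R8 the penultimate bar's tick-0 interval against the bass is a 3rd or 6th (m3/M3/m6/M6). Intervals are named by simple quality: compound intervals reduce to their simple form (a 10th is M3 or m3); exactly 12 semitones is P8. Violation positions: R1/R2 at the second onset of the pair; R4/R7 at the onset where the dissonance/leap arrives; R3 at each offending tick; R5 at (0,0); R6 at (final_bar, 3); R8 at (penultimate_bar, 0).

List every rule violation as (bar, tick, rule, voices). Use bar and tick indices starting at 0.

(2, 0, R1, (1, 2))
(2, 0, R3, (0, 1))
(2, 0, R4, (0, 1))
(2, 0, R4, (0, 2))
(2, 1, R3, (0, 1))
(2, 2, R3, (0, 1))
(2, 3, R3, (0, 1))
(4, 0, R2, (1, 2))
(5, 0, R1, (1, 2))

bar 0: v0=F3 v1=F4 v2=C5 downbeat P5
bar 1: v0=A3 v1=C4 v2=C5 downbeat m3
bar 2: v0=G3 v1=F3 v2=F4 downbeat m7
bar 3: v0=F3 v1=C4 v2=A4 downbeat M3
bar 4: v0=G3 v1=E4 v2=B4 downbeat M3
bar 5: v0=F3 v1=F4 v2=C5 downbeat P5
  -> R1 @ bar 2 tick 0 v(1, 2): C4/C5 P8 -> F3/F4 P8 similar
  -> R3 @ bar 2 tick 0 v(0, 1): G3 above F3
  -> R4 @ bar 2 tick 0 v(0, 1): G3/F3 M2 untreated
  -> R4 @ bar 2 tick 0 v(0, 2): G3/F4 m7 untreated
  -> R3 @ bar 2 tick 1 v(0, 1): G3 above F3
  -> R3 @ bar 2 tick 2 v(0, 1): G3 above F3
  -> R3 @ bar 2 tick 3 v(0, 1): G3 above F3
  -> R2 @ bar 4 tick 0 v(1, 2): C4/A4 M6 -> E4/B4 P5 similar
  -> R1 @ bar 5 tick 0 v(1, 2): E4/B4 P5 -> F4/C5 P5 similar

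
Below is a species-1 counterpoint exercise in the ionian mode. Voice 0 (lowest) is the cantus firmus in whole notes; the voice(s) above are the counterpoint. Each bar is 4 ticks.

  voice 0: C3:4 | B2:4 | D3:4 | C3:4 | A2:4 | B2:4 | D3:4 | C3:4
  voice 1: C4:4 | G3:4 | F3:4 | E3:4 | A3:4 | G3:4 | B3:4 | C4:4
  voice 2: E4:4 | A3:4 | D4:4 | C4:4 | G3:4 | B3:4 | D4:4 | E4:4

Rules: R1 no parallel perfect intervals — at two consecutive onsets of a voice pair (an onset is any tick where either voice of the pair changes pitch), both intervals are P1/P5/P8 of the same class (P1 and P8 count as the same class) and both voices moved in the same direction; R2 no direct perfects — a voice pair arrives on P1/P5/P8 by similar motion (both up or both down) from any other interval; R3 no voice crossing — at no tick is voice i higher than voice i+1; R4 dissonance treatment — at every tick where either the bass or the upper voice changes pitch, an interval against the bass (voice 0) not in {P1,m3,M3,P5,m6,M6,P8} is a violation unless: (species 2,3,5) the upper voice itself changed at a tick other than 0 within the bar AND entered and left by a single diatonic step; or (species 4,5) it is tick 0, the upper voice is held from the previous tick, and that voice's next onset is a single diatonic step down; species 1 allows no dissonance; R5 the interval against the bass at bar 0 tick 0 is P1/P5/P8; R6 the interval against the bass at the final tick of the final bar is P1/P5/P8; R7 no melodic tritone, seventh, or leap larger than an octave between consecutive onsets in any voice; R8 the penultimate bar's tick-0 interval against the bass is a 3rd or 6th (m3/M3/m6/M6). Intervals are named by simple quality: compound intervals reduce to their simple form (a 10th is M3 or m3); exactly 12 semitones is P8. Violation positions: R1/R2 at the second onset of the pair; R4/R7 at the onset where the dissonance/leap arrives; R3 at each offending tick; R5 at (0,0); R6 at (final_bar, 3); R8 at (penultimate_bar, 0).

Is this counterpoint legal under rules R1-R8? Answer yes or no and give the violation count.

No (13 violations)

bar 0: v0=C3 v1=C4 v2=E4 (M3)
bar 1: v0=B2 v1=G3 v2=A3 (m7)
bar 2: v0=D3 v1=F3 v2=D4 (P8)
bar 3: v0=C3 v1=E3 v2=C4 (P8)
bar 4: v0=A2 v1=A3 v2=G3 (m7)
bar 5: v0=B2 v1=G3 v2=B3 (P8)
bar 6: v0=D3 v1=B3 v2=D4 (P8)
bar 7: v0=C3 v1=C4 v2=E4 (M3)
  R5 @ bar0.0: opens on M3
  R4 @ bar1.0: B2/A3 m7 untreated
  R2 @ bar2.0: B2/A3 m7 -> D3/D4 P8 similar
  R1 @ bar3.0: D3/D4 P8 -> C3/C4 P8 similar
  R3 @ bar4.0: A3 above G3
  R4 @ bar4.0: A2/G3 m7 untreated
  R3 @ bar4.1: A3 above G3
  R3 @ bar4.2: A3 above G3
  R3 @ bar4.3: A3 above G3
  R2 @ bar5.0: A2/G3 m7 -> B2/B3 P8 similar
  R1 @ bar6.0: B2/B3 P8 -> D3/D4 P8 similar
  R8 @ bar6.0: penult P8 not 3rd/6th
  R6 @ bar7.3: closes on M3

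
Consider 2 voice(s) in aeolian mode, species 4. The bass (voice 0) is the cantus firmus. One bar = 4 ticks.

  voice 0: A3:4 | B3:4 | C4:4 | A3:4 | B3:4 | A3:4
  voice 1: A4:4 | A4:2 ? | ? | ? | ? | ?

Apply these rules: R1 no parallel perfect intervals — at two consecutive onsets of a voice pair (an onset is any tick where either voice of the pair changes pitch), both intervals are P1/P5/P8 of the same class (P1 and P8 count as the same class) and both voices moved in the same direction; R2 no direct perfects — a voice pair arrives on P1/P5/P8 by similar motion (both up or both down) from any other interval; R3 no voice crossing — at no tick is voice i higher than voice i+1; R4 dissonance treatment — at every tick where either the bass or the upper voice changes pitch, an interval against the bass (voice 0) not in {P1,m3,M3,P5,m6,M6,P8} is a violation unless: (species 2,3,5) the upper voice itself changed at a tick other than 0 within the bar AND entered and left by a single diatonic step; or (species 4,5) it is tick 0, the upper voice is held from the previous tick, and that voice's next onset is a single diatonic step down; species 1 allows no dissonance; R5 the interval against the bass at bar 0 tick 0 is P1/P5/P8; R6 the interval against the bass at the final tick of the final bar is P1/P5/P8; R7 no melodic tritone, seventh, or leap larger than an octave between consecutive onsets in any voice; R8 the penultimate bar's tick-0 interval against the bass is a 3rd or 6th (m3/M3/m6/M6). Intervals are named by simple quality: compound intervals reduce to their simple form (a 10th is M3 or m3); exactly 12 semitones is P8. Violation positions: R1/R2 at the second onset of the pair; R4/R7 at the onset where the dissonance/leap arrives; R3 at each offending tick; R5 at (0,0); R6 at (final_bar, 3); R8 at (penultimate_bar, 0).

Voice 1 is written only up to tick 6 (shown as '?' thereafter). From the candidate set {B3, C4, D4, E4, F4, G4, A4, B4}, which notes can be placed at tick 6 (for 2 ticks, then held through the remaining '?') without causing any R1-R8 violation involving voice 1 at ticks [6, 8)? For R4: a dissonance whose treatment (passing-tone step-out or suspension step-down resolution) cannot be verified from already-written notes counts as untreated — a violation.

{A4, B4, D4, G4}

B3: violates R7
C4: violates R4
D4: legal
E4: violates R4
F4: violates R4
G4: legal
A4: legal
B4: legal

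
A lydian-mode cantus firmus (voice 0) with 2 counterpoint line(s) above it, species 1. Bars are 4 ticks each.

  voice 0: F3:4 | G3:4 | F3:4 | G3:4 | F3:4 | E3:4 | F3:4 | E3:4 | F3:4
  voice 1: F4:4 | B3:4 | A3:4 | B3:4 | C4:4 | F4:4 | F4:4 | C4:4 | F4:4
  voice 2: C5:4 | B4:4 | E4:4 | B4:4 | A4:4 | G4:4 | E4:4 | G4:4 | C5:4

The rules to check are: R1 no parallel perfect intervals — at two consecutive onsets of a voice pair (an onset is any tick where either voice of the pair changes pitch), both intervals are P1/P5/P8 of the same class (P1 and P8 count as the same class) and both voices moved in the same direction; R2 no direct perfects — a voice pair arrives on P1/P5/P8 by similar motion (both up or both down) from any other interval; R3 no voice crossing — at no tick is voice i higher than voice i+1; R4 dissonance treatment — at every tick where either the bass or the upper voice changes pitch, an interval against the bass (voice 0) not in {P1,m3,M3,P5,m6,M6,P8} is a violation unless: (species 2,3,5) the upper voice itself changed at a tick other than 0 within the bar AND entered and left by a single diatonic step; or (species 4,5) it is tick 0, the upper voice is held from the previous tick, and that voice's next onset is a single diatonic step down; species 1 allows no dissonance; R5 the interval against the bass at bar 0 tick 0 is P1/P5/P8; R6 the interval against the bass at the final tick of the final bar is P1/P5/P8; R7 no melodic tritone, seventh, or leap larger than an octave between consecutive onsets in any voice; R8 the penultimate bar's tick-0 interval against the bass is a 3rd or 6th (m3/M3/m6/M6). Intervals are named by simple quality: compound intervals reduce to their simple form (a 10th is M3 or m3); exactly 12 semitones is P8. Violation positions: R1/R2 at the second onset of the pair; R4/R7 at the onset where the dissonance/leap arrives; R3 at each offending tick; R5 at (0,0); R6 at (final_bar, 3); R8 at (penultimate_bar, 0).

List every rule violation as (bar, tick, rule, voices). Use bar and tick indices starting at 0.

bar 0: v0=F3 v1=F4 v2=C5 downbeat P5
bar 1: v0=G3 v1=B3 v2=B4 downbeat M3
bar 2: v0=F3 v1=A3 v2=E4 downbeat M7
bar 3: v0=G3 v1=B3 v2=B4 downbeat M3
bar 4: v0=F3 v1=C4 v2=A4 downbeat M3
bar 5: v0=E3 v1=F4 v2=G4 downbeat m3
bar 6: v0=F3 v1=F4 v2=E4 downbeat M7
bar 7: v0=E3 v1=C4 v2=G4 downbeat m3
bar 8: v0=F3 v1=F4 v2=C5 downbeat P5
  -> R2 @ bar 1 tick 0 v(1, 2): F4/C5 P5 -> B3/B4 P8 similar
  -> R7 @ bar 1 tick 0 v(1,): F4->B3 leap 6st
  -> R2 @ bar 2 tick 0 v(1, 2): B3/B4 P8 -> A3/E4 P5 similar
  -> R4 @ bar 2 tick 0 v(0, 2): F3/E4 M7 untreated
  -> R2 @ bar 3 tick 0 v(1, 2): A3/E4 P5 -> B3/B4 P8 similar
  -> R4 @ bar 5 tick 0 v(0, 1): E3/F4 m2 untreated
  -> R3 @ bar 6 tick 0 v(1, 2): F4 above E4
  -> R4 @ bar 6 tick 0 v(0, 2): F3/E4 M7 untreated
  -> R3 @ bar 6 tick 1 v(1, 2): F4 above E4
  -> R3 @ bar 6 tick 2 v(1, 2): F4 above E4
  -> R3 @ bar 6 tick 3 v(1, 2): F4 above E4
  -> R1 @ bar 8 tick 0 v(1, 2): C4/G4 P5 -> F4/C5 P5 similar
  -> R2 @ bar 8 tick 0 v(0, 1): E3/C4 m6 -> F3/F4 P8 similar
  -> R2 @ bar 8 tick 0 v(0, 2): E3/G4 m3 -> F3/C5 P5 similar

(1, 0, R2, (1, 2))
(1, 0, R7, (1,))
(2, 0, R2, (1, 2))
(2, 0, R4, (0, 2))
(3, 0, R2, (1, 2))
(5, 0, R4, (0, 1))
(6, 0, R3, (1, 2))
(6, 0, R4, (0, 2))
(6, 1, R3, (1, 2))
(6, 2, R3, (1, 2))
(6, 3, R3, (1, 2))
(8, 0, R1, (1, 2))
(8, 0, R2, (0, 1))
(8, 0, R2, (0, 2))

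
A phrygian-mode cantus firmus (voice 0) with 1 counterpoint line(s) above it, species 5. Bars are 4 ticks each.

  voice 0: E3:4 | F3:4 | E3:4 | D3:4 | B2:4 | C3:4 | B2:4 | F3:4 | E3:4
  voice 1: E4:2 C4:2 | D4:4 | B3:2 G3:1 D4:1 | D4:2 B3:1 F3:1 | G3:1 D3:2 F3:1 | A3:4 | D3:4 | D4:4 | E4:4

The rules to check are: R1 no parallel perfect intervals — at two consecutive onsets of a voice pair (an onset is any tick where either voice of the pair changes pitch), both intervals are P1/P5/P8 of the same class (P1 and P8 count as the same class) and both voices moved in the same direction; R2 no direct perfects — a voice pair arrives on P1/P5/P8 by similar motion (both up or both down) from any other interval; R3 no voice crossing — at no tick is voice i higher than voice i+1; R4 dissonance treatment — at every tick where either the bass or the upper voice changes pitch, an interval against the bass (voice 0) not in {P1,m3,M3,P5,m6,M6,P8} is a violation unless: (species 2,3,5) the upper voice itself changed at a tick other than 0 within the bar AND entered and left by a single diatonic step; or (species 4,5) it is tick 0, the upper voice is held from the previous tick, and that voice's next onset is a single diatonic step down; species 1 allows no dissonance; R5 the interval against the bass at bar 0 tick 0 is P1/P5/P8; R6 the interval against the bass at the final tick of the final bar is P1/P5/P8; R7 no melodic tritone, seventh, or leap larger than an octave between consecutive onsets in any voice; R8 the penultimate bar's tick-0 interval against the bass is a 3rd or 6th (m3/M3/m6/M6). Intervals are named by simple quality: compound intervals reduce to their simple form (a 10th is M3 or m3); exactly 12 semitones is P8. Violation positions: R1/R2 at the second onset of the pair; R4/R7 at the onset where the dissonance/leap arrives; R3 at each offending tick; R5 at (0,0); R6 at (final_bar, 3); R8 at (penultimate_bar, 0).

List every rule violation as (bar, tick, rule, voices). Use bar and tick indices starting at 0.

(2, 0, R2, (0, 1))
(2, 3, R4, (0, 1))
(3, 3, R7, (1,))
(4, 3, R4, (0, 1))
(7, 0, R7, (0,))

bar 0: v0=E3 v1=E4 downbeat P8
bar 1: v0=F3 v1=D4 downbeat M6
bar 2: v0=E3 v1=B3 downbeat P5
bar 3: v0=D3 v1=D4 downbeat P8
bar 4: v0=B2 v1=G3 downbeat m6
bar 5: v0=C3 v1=A3 downbeat M6
bar 6: v0=B2 v1=D3 downbeat m3
bar 7: v0=F3 v1=D4 downbeat M6
bar 8: v0=E3 v1=E4 downbeat P8
  -> R2 @ bar 2 tick 0 v(0, 1): F3/D4 M6 -> E3/B3 P5 similar
  -> R4 @ bar 2 tick 3 v(0, 1): E3/D4 m7 untreated
  -> R7 @ bar 3 tick 3 v(1,): B3->F3 leap 6st
  -> R4 @ bar 4 tick 3 v(0, 1): B2/F3 TT untreated
  -> R7 @ bar 7 tick 0 v(0,): B2->F3 leap 6st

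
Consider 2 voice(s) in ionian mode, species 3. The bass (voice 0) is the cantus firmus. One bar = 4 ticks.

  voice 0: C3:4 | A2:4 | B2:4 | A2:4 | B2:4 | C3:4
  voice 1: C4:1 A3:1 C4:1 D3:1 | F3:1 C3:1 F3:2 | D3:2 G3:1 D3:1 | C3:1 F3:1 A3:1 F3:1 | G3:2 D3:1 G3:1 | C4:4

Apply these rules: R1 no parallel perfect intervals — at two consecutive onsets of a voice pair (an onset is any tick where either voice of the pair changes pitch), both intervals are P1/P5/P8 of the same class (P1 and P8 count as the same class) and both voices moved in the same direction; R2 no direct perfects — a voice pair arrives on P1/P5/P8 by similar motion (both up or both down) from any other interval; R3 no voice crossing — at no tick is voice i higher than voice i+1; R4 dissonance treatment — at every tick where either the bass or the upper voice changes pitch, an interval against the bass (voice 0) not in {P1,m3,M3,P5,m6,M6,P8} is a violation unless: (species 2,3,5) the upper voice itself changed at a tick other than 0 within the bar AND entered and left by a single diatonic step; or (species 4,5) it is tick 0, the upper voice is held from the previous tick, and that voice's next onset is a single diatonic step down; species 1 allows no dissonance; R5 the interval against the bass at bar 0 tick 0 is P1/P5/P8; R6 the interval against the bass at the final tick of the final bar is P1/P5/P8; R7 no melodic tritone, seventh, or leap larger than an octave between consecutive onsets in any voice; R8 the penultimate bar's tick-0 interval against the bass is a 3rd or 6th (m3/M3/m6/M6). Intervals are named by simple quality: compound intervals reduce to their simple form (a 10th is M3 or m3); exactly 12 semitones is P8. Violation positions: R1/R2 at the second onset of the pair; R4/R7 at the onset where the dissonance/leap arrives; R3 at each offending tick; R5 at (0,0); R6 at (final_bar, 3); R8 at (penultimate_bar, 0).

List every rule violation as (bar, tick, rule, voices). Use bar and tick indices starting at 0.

(0, 3, R4, (0, 1))
(0, 3, R7, (1,))
(5, 0, R2, (0, 1))

bar 0: v0=C3 v1=C4 downbeat P8
bar 1: v0=A2 v1=F3 downbeat m6
bar 2: v0=B2 v1=D3 downbeat m3
bar 3: v0=A2 v1=C3 downbeat m3
bar 4: v0=B2 v1=G3 downbeat m6
bar 5: v0=C3 v1=C4 downbeat P8
  -> R4 @ bar 0 tick 3 v(0, 1): C3/D3 M2 untreated
  -> R7 @ bar 0 tick 3 v(1,): C4->D3 leap 10st
  -> R2 @ bar 5 tick 0 v(0, 1): B2/G3 m6 -> C3/C4 P8 similar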